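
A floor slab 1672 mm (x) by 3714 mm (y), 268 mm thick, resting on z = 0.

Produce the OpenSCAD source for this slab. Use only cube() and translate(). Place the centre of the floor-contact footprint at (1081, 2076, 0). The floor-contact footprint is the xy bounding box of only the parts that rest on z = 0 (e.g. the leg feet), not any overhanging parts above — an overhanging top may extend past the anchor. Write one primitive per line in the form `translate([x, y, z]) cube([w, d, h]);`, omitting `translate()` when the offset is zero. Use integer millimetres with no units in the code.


translate([245, 219, 0]) cube([1672, 3714, 268]);


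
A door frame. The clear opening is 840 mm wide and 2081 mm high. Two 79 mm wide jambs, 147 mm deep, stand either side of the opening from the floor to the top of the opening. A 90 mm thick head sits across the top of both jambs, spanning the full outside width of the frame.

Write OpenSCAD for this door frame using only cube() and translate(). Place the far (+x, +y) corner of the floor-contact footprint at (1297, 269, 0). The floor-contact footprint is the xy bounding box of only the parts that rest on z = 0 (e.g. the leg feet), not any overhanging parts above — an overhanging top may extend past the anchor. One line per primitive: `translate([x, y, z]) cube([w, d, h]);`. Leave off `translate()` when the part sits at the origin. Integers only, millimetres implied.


translate([299, 122, 0]) cube([79, 147, 2081]);
translate([1218, 122, 0]) cube([79, 147, 2081]);
translate([299, 122, 2081]) cube([998, 147, 90]);


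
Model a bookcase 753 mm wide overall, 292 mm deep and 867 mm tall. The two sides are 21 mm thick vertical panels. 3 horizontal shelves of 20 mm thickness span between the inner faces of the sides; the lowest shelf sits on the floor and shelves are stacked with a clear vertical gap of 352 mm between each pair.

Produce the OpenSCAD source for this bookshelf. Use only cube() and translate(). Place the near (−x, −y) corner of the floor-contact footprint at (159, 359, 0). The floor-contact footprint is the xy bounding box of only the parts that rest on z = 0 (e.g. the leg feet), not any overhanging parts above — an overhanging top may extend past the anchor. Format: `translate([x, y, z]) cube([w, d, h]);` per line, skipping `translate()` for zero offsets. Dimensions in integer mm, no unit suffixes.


translate([159, 359, 0]) cube([21, 292, 867]);
translate([891, 359, 0]) cube([21, 292, 867]);
translate([180, 359, 0]) cube([711, 292, 20]);
translate([180, 359, 372]) cube([711, 292, 20]);
translate([180, 359, 744]) cube([711, 292, 20]);


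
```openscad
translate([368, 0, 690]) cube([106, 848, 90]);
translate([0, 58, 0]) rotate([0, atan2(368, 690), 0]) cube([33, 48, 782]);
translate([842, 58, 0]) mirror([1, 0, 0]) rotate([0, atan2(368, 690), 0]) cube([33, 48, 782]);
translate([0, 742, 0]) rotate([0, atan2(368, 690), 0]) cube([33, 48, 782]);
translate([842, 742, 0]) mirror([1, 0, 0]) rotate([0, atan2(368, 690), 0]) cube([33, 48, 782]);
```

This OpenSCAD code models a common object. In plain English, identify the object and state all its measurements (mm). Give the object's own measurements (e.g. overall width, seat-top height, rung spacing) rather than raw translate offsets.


A sawhorse. A 106×848×90 mm beam (x, y, z) sits on two A-frame leg pairs. Each pair is two raked legs of 33×48 mm section (48 mm along y) splaying symmetrically in x. Each leg rises 690 mm vertically over 368 mm of horizontal reach and is 782 mm long along its own axis. Every leg's outer bottom edge rests on the floor and its outer top edge meets a bottom edge of the beam — the left legs (tilting toward +x) meet the beam's −x bottom edge, the right legs (their mirror images, tilting toward −x) meet its +x bottom edge — so the leg tops tuck under the beam, the beam's underside is 690 mm above the floor, and the feet are 842 mm apart outside-to-outside with the beam centred between them. The two leg pairs are set in 58 mm from either end of the beam.


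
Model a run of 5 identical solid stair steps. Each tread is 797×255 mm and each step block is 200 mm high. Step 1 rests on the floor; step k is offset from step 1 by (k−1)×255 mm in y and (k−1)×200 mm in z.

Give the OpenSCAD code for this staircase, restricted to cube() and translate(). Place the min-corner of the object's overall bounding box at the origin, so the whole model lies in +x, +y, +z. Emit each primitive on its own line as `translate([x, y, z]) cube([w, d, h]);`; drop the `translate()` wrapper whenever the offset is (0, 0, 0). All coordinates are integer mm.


cube([797, 255, 200]);
translate([0, 255, 200]) cube([797, 255, 200]);
translate([0, 510, 400]) cube([797, 255, 200]);
translate([0, 765, 600]) cube([797, 255, 200]);
translate([0, 1020, 800]) cube([797, 255, 200]);


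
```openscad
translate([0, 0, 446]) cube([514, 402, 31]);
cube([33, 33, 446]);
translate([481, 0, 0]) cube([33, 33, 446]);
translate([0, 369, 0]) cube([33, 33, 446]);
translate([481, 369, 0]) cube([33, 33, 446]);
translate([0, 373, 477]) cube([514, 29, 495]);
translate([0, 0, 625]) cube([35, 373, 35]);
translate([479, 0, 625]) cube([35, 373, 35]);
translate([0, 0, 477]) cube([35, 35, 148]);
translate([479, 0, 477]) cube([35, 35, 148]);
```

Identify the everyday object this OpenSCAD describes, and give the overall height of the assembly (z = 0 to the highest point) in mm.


A chair. The overall height is 972 mm.

A slab on four corner posts with a tall panel at the back — a chair. The seat slab sits at z = 446 with thickness 31, and the 495 mm backrest starts at the seat top, so the overall height is 446 + 31 + 495 = 972 mm.


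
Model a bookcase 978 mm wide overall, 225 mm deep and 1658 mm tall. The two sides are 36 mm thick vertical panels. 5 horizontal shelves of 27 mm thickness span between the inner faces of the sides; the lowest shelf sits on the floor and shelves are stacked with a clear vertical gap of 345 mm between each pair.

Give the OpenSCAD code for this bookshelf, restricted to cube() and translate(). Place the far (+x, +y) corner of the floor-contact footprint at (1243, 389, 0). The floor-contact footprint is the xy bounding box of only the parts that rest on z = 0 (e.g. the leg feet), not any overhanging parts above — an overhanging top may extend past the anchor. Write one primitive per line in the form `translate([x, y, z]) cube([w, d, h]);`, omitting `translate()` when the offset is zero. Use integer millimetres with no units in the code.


translate([265, 164, 0]) cube([36, 225, 1658]);
translate([1207, 164, 0]) cube([36, 225, 1658]);
translate([301, 164, 0]) cube([906, 225, 27]);
translate([301, 164, 372]) cube([906, 225, 27]);
translate([301, 164, 744]) cube([906, 225, 27]);
translate([301, 164, 1116]) cube([906, 225, 27]);
translate([301, 164, 1488]) cube([906, 225, 27]);


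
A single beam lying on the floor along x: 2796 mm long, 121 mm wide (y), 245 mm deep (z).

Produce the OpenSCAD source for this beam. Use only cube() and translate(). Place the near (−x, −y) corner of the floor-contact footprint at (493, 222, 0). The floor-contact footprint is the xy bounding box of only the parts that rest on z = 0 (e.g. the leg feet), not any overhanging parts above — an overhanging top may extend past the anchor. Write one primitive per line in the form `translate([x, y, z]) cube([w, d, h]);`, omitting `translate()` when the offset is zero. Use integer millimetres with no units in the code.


translate([493, 222, 0]) cube([2796, 121, 245]);


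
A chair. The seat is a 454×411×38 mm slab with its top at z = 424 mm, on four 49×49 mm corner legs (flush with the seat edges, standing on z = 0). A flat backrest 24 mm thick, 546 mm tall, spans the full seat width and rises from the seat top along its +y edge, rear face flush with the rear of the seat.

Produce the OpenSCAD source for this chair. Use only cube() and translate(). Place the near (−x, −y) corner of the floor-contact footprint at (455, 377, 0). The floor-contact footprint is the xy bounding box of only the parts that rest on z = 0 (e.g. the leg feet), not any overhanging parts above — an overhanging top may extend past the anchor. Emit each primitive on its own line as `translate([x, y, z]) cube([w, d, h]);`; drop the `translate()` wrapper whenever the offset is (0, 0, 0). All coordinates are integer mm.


translate([455, 377, 386]) cube([454, 411, 38]);
translate([455, 377, 0]) cube([49, 49, 386]);
translate([860, 377, 0]) cube([49, 49, 386]);
translate([455, 739, 0]) cube([49, 49, 386]);
translate([860, 739, 0]) cube([49, 49, 386]);
translate([455, 764, 424]) cube([454, 24, 546]);


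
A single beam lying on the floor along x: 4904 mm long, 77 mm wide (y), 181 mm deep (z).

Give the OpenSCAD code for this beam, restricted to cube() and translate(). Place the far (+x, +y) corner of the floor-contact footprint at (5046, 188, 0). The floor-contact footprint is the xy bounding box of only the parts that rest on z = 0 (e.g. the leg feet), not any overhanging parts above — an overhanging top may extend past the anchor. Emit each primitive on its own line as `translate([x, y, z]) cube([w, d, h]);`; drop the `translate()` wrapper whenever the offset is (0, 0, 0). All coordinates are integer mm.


translate([142, 111, 0]) cube([4904, 77, 181]);


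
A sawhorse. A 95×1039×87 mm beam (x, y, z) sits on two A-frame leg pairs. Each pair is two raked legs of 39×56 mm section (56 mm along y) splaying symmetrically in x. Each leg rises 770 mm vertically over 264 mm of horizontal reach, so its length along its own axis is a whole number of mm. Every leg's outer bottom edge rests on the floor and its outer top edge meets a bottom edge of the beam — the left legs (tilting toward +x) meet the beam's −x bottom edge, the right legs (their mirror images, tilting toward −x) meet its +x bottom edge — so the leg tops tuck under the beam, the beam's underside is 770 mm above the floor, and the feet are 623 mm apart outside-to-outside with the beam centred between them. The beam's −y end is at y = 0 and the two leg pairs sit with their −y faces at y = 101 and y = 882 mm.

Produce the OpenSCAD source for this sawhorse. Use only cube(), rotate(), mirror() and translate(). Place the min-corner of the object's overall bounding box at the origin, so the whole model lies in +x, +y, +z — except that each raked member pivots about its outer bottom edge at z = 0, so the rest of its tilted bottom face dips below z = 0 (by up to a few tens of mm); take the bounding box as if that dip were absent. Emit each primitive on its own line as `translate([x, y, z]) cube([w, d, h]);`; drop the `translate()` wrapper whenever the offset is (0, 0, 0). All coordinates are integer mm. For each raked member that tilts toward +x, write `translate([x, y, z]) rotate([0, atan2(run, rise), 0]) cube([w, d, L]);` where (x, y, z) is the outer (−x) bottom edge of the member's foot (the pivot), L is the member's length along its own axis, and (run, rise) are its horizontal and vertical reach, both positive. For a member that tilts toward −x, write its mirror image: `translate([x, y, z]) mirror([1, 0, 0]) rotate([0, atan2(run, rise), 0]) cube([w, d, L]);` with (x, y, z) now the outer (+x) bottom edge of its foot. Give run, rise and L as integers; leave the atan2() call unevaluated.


// leg length = √(264² + 770²) = 814
// right-leg outer foot x = 2·264 + 95 = 623
// beam min-corner = (264, 0, 770)
translate([264, 0, 770]) cube([95, 1039, 87]);
translate([0, 101, 0]) rotate([0, atan2(264, 770), 0]) cube([39, 56, 814]);
translate([623, 101, 0]) mirror([1, 0, 0]) rotate([0, atan2(264, 770), 0]) cube([39, 56, 814]);
translate([0, 882, 0]) rotate([0, atan2(264, 770), 0]) cube([39, 56, 814]);
translate([623, 882, 0]) mirror([1, 0, 0]) rotate([0, atan2(264, 770), 0]) cube([39, 56, 814]);


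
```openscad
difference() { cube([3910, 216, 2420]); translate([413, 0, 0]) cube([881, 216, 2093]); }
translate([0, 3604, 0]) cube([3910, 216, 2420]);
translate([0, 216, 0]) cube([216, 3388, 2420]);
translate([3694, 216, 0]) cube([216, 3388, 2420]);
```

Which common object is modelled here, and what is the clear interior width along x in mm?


A single room. The interior width is 3478 mm.

Four walls enclosing a rectangle with a door in the front wall — a room. Outside width 3910 minus two 216 mm walls gives 3478 mm.


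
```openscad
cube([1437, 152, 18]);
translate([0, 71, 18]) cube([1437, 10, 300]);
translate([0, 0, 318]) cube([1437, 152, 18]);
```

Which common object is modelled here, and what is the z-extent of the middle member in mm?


An I-beam. The web height is 300 mm.

Two wide flanges with a thin centred web — an I-beam. Overall 336 mm minus two 18 mm flanges gives a web of 336 − 2·18 = 300 mm.


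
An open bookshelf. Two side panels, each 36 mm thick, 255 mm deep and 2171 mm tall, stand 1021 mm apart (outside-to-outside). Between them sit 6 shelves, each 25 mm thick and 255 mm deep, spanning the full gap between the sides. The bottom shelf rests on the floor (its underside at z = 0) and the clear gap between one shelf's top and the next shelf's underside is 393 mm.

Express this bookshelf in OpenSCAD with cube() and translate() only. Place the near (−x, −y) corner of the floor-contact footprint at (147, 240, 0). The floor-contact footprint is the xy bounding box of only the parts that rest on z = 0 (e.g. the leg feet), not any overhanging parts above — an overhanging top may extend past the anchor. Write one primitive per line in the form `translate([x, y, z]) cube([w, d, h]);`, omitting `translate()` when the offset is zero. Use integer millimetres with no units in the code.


translate([147, 240, 0]) cube([36, 255, 2171]);
translate([1132, 240, 0]) cube([36, 255, 2171]);
translate([183, 240, 0]) cube([949, 255, 25]);
translate([183, 240, 418]) cube([949, 255, 25]);
translate([183, 240, 836]) cube([949, 255, 25]);
translate([183, 240, 1254]) cube([949, 255, 25]);
translate([183, 240, 1672]) cube([949, 255, 25]);
translate([183, 240, 2090]) cube([949, 255, 25]);


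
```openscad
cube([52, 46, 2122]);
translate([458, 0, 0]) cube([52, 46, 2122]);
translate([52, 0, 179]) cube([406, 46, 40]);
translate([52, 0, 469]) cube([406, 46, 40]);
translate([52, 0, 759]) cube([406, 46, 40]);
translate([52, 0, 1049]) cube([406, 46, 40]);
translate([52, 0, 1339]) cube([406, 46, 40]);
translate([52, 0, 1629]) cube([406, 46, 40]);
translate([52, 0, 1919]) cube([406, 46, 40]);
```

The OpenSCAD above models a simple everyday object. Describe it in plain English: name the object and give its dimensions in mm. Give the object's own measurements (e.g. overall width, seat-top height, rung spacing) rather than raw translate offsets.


A straight ladder. Two 52×46 mm vertical rails, 2122 mm tall, stand 510 mm apart (outside-to-outside) with their front faces coplanar on the −y side. 7 rungs, each 46 mm deep and 40 mm tall, span between the inner faces of the rails, front faces flush with the rails. The lowest rung's underside is at z = 179 mm and rungs are spaced 290 mm apart (underside to underside).


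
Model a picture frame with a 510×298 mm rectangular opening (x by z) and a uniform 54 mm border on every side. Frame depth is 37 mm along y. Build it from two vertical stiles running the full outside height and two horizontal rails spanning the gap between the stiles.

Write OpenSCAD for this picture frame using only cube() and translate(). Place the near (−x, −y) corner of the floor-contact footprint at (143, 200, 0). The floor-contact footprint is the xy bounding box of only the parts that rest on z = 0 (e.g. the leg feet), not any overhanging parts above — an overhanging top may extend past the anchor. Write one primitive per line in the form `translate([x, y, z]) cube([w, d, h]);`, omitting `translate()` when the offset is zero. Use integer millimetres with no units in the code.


translate([143, 200, 0]) cube([54, 37, 406]);
translate([707, 200, 0]) cube([54, 37, 406]);
translate([197, 200, 0]) cube([510, 37, 54]);
translate([197, 200, 352]) cube([510, 37, 54]);


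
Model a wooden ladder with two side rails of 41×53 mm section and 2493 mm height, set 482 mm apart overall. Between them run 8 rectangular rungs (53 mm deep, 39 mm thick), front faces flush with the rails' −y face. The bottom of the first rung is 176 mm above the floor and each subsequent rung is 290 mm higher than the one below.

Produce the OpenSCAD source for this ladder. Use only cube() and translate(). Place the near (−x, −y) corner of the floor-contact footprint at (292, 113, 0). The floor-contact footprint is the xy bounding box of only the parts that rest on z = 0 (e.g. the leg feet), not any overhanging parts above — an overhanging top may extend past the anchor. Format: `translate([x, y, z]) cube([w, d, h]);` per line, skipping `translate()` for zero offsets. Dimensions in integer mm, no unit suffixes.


// rung span = 482 - 2*41 = 400
// rung[k] z = 176 + k*290
translate([292, 113, 0]) cube([41, 53, 2493]);
translate([733, 113, 0]) cube([41, 53, 2493]);
translate([333, 113, 176]) cube([400, 53, 39]);
translate([333, 113, 466]) cube([400, 53, 39]);
translate([333, 113, 756]) cube([400, 53, 39]);
translate([333, 113, 1046]) cube([400, 53, 39]);
translate([333, 113, 1336]) cube([400, 53, 39]);
translate([333, 113, 1626]) cube([400, 53, 39]);
translate([333, 113, 1916]) cube([400, 53, 39]);
translate([333, 113, 2206]) cube([400, 53, 39]);


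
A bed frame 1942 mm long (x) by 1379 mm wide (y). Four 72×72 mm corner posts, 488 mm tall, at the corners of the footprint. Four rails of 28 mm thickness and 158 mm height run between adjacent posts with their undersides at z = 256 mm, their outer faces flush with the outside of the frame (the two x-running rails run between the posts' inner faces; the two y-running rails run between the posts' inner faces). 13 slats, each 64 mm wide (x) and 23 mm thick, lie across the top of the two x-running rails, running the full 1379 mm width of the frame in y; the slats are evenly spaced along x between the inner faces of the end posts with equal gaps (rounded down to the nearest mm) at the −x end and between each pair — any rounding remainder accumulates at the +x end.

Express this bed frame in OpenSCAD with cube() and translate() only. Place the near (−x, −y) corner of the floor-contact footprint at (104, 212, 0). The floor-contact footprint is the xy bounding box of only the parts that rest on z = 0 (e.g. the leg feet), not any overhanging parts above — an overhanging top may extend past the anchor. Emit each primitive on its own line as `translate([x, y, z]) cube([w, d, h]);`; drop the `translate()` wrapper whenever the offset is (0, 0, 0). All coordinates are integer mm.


translate([104, 212, 0]) cube([72, 72, 488]);
translate([104, 1519, 0]) cube([72, 72, 488]);
translate([1974, 212, 0]) cube([72, 72, 488]);
translate([1974, 1519, 0]) cube([72, 72, 488]);
translate([176, 212, 256]) cube([1798, 28, 158]);
translate([176, 1563, 256]) cube([1798, 28, 158]);
translate([104, 284, 256]) cube([28, 1235, 158]);
translate([2018, 284, 256]) cube([28, 1235, 158]);
translate([245, 212, 414]) cube([64, 1379, 23]);
translate([378, 212, 414]) cube([64, 1379, 23]);
translate([511, 212, 414]) cube([64, 1379, 23]);
translate([644, 212, 414]) cube([64, 1379, 23]);
translate([777, 212, 414]) cube([64, 1379, 23]);
translate([910, 212, 414]) cube([64, 1379, 23]);
translate([1043, 212, 414]) cube([64, 1379, 23]);
translate([1176, 212, 414]) cube([64, 1379, 23]);
translate([1309, 212, 414]) cube([64, 1379, 23]);
translate([1442, 212, 414]) cube([64, 1379, 23]);
translate([1575, 212, 414]) cube([64, 1379, 23]);
translate([1708, 212, 414]) cube([64, 1379, 23]);
translate([1841, 212, 414]) cube([64, 1379, 23]);


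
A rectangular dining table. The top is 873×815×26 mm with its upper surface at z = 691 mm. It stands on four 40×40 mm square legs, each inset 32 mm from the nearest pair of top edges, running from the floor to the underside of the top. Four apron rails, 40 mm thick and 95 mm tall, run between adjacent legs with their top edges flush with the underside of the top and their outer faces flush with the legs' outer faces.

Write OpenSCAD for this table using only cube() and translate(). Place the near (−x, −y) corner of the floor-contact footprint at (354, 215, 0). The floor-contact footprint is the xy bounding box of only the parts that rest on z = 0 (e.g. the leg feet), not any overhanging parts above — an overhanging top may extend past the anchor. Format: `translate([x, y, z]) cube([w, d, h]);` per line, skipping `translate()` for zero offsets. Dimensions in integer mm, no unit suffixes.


// leg_h = 691 - 26 = 665
// apron z = 665 - 95 = 570
translate([322, 183, 665]) cube([873, 815, 26]);
translate([354, 215, 0]) cube([40, 40, 665]);
translate([1123, 215, 0]) cube([40, 40, 665]);
translate([354, 926, 0]) cube([40, 40, 665]);
translate([1123, 926, 0]) cube([40, 40, 665]);
translate([394, 215, 570]) cube([729, 40, 95]);
translate([394, 926, 570]) cube([729, 40, 95]);
translate([354, 255, 570]) cube([40, 671, 95]);
translate([1123, 255, 570]) cube([40, 671, 95]);


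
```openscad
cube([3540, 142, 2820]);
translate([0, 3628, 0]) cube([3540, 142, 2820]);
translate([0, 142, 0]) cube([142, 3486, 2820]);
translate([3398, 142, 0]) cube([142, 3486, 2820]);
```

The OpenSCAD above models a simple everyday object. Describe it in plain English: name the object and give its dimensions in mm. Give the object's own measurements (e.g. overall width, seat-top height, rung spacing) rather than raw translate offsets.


The wall frame of a small rectangular building: four walls, each 2820 mm tall and 142 mm thick, enclosing a footprint 3540 mm (x) by 3770 mm (y) outside-to-outside, with no floor or roof. The front and back walls (the −y and +y sides) span the full width; the two side walls fit between them.


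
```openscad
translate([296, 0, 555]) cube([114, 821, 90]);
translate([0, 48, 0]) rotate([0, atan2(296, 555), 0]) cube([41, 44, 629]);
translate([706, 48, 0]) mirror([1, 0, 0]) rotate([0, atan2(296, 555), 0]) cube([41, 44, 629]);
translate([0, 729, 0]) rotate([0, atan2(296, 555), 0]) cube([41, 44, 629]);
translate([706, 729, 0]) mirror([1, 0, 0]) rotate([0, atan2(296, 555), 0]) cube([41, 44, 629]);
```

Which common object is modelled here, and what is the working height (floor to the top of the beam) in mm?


A sawhorse. The overall height is 645 mm.

A beam across two mirrored pairs of raked legs — a sawhorse. The beam's underside is at z = 555 (matching the legs' vertical rise in atan2(296, 555)) and the beam is 90 mm tall, so its top is at 555 + 90 = 645 mm. The raked legs top out at the beam's underside, so that is the highest point.


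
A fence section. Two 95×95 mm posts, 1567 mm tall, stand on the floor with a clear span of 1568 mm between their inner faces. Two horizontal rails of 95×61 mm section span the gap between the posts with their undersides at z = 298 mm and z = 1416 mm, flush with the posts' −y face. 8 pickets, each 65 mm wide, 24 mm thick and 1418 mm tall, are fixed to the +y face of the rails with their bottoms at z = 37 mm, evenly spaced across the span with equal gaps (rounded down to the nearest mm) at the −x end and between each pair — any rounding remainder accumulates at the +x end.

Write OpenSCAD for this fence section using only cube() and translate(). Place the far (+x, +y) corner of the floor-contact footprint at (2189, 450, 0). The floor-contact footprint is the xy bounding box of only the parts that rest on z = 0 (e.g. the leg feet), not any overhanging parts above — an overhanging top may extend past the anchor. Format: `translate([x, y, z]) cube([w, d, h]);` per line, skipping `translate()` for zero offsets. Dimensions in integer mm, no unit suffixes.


translate([431, 355, 0]) cube([95, 95, 1567]);
translate([2094, 355, 0]) cube([95, 95, 1567]);
translate([526, 355, 298]) cube([1568, 95, 61]);
translate([526, 355, 1416]) cube([1568, 95, 61]);
translate([642, 450, 37]) cube([65, 24, 1418]);
translate([823, 450, 37]) cube([65, 24, 1418]);
translate([1004, 450, 37]) cube([65, 24, 1418]);
translate([1185, 450, 37]) cube([65, 24, 1418]);
translate([1366, 450, 37]) cube([65, 24, 1418]);
translate([1547, 450, 37]) cube([65, 24, 1418]);
translate([1728, 450, 37]) cube([65, 24, 1418]);
translate([1909, 450, 37]) cube([65, 24, 1418]);


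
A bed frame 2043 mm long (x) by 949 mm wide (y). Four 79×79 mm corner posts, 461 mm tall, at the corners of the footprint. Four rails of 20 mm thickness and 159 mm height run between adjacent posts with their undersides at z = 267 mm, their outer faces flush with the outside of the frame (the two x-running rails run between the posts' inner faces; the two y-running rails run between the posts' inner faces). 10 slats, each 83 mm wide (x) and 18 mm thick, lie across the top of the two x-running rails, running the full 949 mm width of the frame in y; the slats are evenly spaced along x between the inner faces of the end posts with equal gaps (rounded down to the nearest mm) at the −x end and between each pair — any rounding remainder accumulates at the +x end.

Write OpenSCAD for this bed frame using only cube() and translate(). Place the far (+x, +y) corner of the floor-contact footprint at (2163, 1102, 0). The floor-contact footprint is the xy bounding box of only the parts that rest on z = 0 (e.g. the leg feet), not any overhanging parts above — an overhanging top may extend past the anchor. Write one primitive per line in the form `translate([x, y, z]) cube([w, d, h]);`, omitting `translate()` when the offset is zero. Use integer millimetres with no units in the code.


translate([120, 153, 0]) cube([79, 79, 461]);
translate([120, 1023, 0]) cube([79, 79, 461]);
translate([2084, 153, 0]) cube([79, 79, 461]);
translate([2084, 1023, 0]) cube([79, 79, 461]);
translate([199, 153, 267]) cube([1885, 20, 159]);
translate([199, 1082, 267]) cube([1885, 20, 159]);
translate([120, 232, 267]) cube([20, 791, 159]);
translate([2143, 232, 267]) cube([20, 791, 159]);
translate([294, 153, 426]) cube([83, 949, 18]);
translate([472, 153, 426]) cube([83, 949, 18]);
translate([650, 153, 426]) cube([83, 949, 18]);
translate([828, 153, 426]) cube([83, 949, 18]);
translate([1006, 153, 426]) cube([83, 949, 18]);
translate([1184, 153, 426]) cube([83, 949, 18]);
translate([1362, 153, 426]) cube([83, 949, 18]);
translate([1540, 153, 426]) cube([83, 949, 18]);
translate([1718, 153, 426]) cube([83, 949, 18]);
translate([1896, 153, 426]) cube([83, 949, 18]);


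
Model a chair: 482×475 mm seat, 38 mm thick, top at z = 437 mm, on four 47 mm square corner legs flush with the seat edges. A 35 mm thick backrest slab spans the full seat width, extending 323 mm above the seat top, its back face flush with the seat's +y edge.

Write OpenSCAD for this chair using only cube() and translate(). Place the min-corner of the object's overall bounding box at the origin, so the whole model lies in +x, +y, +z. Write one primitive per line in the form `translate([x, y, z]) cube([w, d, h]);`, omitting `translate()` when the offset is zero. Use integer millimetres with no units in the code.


translate([0, 0, 399]) cube([482, 475, 38]);
cube([47, 47, 399]);
translate([435, 0, 0]) cube([47, 47, 399]);
translate([0, 428, 0]) cube([47, 47, 399]);
translate([435, 428, 0]) cube([47, 47, 399]);
translate([0, 440, 437]) cube([482, 35, 323]);


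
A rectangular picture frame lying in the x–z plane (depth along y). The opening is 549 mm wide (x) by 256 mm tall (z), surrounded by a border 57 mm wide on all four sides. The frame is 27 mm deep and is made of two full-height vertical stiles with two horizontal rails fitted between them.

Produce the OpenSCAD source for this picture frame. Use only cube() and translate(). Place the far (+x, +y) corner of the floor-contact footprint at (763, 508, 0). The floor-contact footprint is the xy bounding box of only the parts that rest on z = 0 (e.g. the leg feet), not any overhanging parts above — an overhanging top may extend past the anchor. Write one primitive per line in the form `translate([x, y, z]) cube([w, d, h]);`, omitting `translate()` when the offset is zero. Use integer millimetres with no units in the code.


translate([100, 481, 0]) cube([57, 27, 370]);
translate([706, 481, 0]) cube([57, 27, 370]);
translate([157, 481, 0]) cube([549, 27, 57]);
translate([157, 481, 313]) cube([549, 27, 57]);


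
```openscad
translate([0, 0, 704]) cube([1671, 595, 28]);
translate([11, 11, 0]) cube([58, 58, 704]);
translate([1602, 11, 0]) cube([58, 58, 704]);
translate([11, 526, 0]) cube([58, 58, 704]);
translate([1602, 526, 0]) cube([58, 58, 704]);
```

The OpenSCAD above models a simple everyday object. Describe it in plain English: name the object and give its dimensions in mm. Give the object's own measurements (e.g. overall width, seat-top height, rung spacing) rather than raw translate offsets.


A table: top 1671 mm (x) × 595 mm (y), 28 mm thick, upper face at z = 732 mm, on four 58×58 mm square legs, each inset 11 mm from the nearest pair of top edges from z = 0 to the bottom of the top.


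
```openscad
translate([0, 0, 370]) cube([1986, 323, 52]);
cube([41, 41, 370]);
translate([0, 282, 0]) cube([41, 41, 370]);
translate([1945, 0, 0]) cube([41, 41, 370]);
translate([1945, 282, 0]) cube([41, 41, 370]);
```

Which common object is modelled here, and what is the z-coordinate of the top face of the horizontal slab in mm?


A bench. The seat-top height is 422 mm.

A long slab on four corner posts — a bench. The slab sits at z = 370 with thickness 52, so the top is 370 + 52 = 422 mm.


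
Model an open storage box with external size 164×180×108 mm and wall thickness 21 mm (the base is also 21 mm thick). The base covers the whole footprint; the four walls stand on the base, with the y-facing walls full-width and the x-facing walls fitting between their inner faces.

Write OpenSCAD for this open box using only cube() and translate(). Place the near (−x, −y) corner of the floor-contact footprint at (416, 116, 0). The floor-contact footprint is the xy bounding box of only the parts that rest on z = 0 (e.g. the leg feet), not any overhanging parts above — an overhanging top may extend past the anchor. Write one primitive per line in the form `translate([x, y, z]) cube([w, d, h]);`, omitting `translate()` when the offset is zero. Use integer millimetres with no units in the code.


translate([416, 116, 0]) cube([164, 180, 21]);
translate([416, 116, 21]) cube([164, 21, 87]);
translate([416, 275, 21]) cube([164, 21, 87]);
translate([416, 137, 21]) cube([21, 138, 87]);
translate([559, 137, 21]) cube([21, 138, 87]);


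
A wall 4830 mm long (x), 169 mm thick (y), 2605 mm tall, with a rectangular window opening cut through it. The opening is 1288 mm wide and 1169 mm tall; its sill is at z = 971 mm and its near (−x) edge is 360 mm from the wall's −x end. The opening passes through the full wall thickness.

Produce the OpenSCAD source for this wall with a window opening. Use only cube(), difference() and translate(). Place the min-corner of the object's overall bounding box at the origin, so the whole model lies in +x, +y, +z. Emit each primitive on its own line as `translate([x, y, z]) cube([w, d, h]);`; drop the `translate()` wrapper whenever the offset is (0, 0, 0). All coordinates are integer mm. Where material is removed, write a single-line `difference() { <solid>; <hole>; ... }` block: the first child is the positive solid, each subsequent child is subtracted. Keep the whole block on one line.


difference() { cube([4830, 169, 2605]); translate([360, 0, 971]) cube([1288, 169, 1169]); }


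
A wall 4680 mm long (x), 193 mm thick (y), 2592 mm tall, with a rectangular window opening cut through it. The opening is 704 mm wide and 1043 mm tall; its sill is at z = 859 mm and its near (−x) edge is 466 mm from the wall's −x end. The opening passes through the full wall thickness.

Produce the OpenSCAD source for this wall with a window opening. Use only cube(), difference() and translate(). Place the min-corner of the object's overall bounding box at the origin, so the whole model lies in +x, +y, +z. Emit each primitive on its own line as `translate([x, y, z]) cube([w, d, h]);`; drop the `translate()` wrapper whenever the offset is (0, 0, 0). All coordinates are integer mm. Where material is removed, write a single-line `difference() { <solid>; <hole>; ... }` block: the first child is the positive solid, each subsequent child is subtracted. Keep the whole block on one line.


difference() { cube([4680, 193, 2592]); translate([466, 0, 859]) cube([704, 193, 1043]); }


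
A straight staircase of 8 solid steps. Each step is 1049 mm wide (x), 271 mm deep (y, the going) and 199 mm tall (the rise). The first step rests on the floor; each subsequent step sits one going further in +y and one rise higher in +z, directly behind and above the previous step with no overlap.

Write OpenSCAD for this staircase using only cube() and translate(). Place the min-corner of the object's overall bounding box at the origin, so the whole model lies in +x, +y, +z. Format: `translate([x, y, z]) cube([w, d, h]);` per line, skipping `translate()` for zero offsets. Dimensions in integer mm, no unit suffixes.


cube([1049, 271, 199]);
translate([0, 271, 199]) cube([1049, 271, 199]);
translate([0, 542, 398]) cube([1049, 271, 199]);
translate([0, 813, 597]) cube([1049, 271, 199]);
translate([0, 1084, 796]) cube([1049, 271, 199]);
translate([0, 1355, 995]) cube([1049, 271, 199]);
translate([0, 1626, 1194]) cube([1049, 271, 199]);
translate([0, 1897, 1393]) cube([1049, 271, 199]);


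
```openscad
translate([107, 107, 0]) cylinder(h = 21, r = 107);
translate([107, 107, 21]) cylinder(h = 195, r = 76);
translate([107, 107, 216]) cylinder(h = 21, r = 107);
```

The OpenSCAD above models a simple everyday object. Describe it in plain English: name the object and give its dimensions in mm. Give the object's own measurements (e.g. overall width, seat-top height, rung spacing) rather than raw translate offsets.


A spool: two coaxial disc flanges of radius 107 mm and thickness 21 mm, joined by a core cylinder of radius 76 mm and height 195 mm. The lower flange rests on z = 0 and the three cylinders share a vertical axis.


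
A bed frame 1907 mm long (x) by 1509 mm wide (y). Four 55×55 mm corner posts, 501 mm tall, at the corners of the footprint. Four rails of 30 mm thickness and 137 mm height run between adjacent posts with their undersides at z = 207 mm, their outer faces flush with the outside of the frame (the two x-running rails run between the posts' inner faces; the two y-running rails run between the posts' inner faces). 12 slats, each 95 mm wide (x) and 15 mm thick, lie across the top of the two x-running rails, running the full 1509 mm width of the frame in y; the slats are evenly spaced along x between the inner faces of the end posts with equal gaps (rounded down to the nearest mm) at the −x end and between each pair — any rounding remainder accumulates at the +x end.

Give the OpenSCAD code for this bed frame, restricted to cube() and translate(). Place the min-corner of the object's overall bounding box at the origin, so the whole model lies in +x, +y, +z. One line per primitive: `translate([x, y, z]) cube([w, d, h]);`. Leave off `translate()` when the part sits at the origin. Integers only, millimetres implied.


cube([55, 55, 501]);
translate([0, 1454, 0]) cube([55, 55, 501]);
translate([1852, 0, 0]) cube([55, 55, 501]);
translate([1852, 1454, 0]) cube([55, 55, 501]);
translate([55, 0, 207]) cube([1797, 30, 137]);
translate([55, 1479, 207]) cube([1797, 30, 137]);
translate([0, 55, 207]) cube([30, 1399, 137]);
translate([1877, 55, 207]) cube([30, 1399, 137]);
translate([105, 0, 344]) cube([95, 1509, 15]);
translate([250, 0, 344]) cube([95, 1509, 15]);
translate([395, 0, 344]) cube([95, 1509, 15]);
translate([540, 0, 344]) cube([95, 1509, 15]);
translate([685, 0, 344]) cube([95, 1509, 15]);
translate([830, 0, 344]) cube([95, 1509, 15]);
translate([975, 0, 344]) cube([95, 1509, 15]);
translate([1120, 0, 344]) cube([95, 1509, 15]);
translate([1265, 0, 344]) cube([95, 1509, 15]);
translate([1410, 0, 344]) cube([95, 1509, 15]);
translate([1555, 0, 344]) cube([95, 1509, 15]);
translate([1700, 0, 344]) cube([95, 1509, 15]);


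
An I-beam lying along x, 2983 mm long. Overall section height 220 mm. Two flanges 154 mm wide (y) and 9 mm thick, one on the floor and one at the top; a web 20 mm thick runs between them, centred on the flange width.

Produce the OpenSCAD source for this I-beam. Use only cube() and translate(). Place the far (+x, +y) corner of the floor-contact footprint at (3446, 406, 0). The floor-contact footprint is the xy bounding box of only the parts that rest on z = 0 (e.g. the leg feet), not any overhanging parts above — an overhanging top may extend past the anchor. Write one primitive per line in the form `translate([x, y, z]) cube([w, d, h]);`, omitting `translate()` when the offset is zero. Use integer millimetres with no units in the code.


translate([463, 252, 0]) cube([2983, 154, 9]);
translate([463, 319, 9]) cube([2983, 20, 202]);
translate([463, 252, 211]) cube([2983, 154, 9]);


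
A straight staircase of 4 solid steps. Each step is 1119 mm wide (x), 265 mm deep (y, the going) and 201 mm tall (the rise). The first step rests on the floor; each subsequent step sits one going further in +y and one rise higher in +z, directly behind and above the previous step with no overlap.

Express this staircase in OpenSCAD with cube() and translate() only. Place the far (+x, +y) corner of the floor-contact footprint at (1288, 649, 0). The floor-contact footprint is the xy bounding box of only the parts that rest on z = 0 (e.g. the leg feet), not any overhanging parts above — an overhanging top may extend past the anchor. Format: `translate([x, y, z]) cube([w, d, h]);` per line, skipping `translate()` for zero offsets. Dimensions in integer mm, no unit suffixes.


translate([169, 384, 0]) cube([1119, 265, 201]);
translate([169, 649, 201]) cube([1119, 265, 201]);
translate([169, 914, 402]) cube([1119, 265, 201]);
translate([169, 1179, 603]) cube([1119, 265, 201]);


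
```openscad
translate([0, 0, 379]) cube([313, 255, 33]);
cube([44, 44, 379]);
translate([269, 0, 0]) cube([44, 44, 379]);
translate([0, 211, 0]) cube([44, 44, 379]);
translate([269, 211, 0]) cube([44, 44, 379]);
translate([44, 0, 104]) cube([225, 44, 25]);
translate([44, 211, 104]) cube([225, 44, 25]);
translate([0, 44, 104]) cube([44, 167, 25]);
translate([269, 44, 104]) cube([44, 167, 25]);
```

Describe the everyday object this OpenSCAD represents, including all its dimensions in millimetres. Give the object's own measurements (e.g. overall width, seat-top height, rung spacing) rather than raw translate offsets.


A simple wooden stool: a rectangular seat 313 mm (x) by 255 mm (y), 33 mm thick, top face at z = 412 mm, on four square legs, each 44×44 mm in cross-section. The legs rest on z = 0, each flush with a corner of the seat. Four stretchers, 44 mm wide and 25 mm tall, connect adjacent legs with their undersides at z = 104 mm, each running between the inner faces of the legs it joins and aligned with the legs' outer faces on the other axis.


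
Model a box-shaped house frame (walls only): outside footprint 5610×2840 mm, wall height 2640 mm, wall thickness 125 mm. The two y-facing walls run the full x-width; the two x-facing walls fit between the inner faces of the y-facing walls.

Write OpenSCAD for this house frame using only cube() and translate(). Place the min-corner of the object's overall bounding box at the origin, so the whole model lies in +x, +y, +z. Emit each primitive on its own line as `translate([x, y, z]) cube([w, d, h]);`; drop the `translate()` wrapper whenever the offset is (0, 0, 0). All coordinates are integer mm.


cube([5610, 125, 2640]);
translate([0, 2715, 0]) cube([5610, 125, 2640]);
translate([0, 125, 0]) cube([125, 2590, 2640]);
translate([5485, 125, 0]) cube([125, 2590, 2640]);


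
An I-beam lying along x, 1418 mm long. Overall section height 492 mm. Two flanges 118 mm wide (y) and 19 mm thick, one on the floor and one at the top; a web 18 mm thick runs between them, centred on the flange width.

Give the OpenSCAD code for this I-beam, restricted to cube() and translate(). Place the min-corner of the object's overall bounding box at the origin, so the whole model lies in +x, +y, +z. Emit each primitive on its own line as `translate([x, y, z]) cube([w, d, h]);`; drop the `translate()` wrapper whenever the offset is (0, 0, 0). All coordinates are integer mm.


cube([1418, 118, 19]);
translate([0, 50, 19]) cube([1418, 18, 454]);
translate([0, 0, 473]) cube([1418, 118, 19]);
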